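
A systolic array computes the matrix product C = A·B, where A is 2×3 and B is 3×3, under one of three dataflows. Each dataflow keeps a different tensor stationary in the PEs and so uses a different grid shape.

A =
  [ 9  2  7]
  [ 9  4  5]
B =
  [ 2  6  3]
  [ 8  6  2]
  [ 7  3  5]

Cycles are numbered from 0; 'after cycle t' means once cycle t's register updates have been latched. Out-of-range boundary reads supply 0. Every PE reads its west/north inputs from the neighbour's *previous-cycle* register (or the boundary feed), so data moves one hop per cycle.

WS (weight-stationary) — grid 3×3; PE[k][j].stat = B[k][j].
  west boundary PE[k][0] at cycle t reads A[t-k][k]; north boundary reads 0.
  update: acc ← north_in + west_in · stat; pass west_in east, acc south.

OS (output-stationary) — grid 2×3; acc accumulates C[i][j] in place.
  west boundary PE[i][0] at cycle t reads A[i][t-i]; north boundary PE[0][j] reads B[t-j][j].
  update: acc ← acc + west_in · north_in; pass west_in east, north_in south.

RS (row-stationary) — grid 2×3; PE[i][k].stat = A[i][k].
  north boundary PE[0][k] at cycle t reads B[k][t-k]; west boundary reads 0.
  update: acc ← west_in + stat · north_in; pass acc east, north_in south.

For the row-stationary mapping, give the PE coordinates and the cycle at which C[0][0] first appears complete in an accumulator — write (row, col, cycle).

(row, col, cycle) = (0, 2, 2)

RS — PE[0][2] is where C[0][0] collects:
  c0 r0c2: 0 / 0 / 0
  c1 r0c2: 0 / 0 / 0
  c2 r0c2: 83 / 83 / 7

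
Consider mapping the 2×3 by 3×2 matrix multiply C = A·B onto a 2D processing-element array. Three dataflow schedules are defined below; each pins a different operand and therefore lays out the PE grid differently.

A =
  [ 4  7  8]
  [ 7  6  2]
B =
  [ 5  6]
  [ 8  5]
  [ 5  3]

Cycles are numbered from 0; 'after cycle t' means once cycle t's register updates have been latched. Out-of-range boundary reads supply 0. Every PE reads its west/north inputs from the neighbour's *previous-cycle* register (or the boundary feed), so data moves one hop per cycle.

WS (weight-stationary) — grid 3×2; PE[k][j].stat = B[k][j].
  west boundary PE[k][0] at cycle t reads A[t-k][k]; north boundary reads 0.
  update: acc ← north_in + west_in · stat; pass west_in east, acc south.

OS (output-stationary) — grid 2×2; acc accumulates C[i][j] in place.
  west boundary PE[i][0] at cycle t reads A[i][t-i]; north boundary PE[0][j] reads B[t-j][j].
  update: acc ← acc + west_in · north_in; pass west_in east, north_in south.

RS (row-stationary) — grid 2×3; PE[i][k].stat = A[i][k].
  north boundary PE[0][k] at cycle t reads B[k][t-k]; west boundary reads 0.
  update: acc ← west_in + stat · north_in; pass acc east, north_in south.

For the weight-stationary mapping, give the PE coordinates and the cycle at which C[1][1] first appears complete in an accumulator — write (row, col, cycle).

WS: C[1][1] accumulates in PE[2][1]:
  t=0 PE[2][1]: acc=0 h=0 v=0
  t=1 PE[2][1]: acc=0 h=0 v=0
  t=2 PE[2][1]: acc=0 h=0 v=0
  t=3 PE[2][1]: acc=83 h=8 v=83
  t=4 PE[2][1]: acc=78 h=2 v=78

(row, col, cycle) = (2, 1, 4)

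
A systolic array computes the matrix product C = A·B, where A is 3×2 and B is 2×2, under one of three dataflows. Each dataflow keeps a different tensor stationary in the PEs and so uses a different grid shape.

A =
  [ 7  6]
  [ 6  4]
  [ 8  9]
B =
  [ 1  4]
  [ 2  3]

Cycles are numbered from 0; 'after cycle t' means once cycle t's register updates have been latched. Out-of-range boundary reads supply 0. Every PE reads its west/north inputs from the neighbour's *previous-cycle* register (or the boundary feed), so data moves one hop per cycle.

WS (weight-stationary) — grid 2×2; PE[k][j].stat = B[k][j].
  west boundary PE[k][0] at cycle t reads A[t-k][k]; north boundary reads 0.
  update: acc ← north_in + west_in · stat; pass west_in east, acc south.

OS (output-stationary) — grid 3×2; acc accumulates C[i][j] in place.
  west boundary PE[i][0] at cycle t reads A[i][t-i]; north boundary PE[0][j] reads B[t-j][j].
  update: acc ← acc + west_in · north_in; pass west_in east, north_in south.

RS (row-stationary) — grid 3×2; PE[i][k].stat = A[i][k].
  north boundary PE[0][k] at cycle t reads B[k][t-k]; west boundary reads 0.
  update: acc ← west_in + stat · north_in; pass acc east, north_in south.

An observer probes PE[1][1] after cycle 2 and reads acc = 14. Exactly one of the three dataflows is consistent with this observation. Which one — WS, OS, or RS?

— WS: 2×2; PE[1][1] trace:
  cycle 0: PE[1][1] → acc 0, east 0, south 0
  cycle 1: PE[1][1] → acc 0, east 0, south 0
  cycle 2: PE[1][1] → acc 46, east 6, south 46
— OS: 3×2; PE[1][1] trace:
  cycle 0: PE[1][1] → acc 0, east 0, south 0
  cycle 1: PE[1][1] → acc 0, east 0, south 0
  cycle 2: PE[1][1] → acc 24, east 6, south 4
— RS: 3×2; PE[1][1] trace:
  cycle 0: PE[1][1] → acc 0, east 0, south 0
  cycle 1: PE[1][1] → acc 0, east 0, south 0
  cycle 2: PE[1][1] → acc 14, east 14, south 2

dataflow = RS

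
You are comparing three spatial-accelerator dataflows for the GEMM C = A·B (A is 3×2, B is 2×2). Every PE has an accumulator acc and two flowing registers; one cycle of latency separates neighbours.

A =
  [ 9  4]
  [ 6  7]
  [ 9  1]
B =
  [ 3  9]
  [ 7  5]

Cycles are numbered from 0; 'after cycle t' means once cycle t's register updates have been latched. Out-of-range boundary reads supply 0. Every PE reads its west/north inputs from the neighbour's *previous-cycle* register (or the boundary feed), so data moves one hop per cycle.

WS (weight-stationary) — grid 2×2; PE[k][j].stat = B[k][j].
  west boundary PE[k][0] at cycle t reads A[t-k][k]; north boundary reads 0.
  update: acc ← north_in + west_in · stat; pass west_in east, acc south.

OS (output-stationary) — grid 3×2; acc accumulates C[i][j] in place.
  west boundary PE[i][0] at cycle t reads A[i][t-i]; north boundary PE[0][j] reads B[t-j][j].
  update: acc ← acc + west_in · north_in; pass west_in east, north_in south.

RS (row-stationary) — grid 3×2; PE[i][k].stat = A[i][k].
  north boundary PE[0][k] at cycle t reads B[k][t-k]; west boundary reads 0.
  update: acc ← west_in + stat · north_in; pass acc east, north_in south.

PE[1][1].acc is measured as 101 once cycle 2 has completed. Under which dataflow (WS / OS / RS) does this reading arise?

dataflow = WS

WS (2×2 grid), PE[1][1]:
  c0 r1c1: 0 / 0 / 0
  c1 r1c1: 0 / 0 / 0
  c2 r1c1: 101 / 4 / 101
OS (3×2 grid), PE[1][1]:
  c0 r1c1: 0 / 0 / 0
  c1 r1c1: 0 / 0 / 0
  c2 r1c1: 54 / 6 / 9
RS (3×2 grid), PE[1][1]:
  c0 r1c1: 0 / 0 / 0
  c1 r1c1: 0 / 0 / 0
  c2 r1c1: 67 / 67 / 7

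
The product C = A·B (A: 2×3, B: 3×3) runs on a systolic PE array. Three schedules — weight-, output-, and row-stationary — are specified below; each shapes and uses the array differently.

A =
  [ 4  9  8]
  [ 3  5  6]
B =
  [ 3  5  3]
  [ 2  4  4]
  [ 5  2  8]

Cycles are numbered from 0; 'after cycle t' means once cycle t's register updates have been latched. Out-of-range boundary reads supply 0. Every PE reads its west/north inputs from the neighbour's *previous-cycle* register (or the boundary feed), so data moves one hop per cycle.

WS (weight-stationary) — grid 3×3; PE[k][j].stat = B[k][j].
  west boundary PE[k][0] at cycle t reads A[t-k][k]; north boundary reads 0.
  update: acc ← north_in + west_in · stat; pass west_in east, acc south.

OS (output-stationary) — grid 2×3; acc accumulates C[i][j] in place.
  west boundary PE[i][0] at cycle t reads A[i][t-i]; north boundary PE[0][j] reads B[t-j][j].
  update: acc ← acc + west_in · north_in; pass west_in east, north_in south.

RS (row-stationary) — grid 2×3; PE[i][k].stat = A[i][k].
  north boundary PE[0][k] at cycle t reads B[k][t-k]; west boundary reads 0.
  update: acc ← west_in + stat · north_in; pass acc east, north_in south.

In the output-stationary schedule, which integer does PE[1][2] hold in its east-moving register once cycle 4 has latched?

register = 5

Tracing OS — 2×3 array, target PE[1][2]:
  after 0 — PE[0][2] acc=0, pass-E 0, pass-S 0
  after 0 — PE[1][1] acc=0, pass-E 0, pass-S 0
  after 0 — PE[1][2] acc=0, pass-E 0, pass-S 0
  after 1 — PE[0][2] acc=0, pass-E 0, pass-S 0
  after 1 — PE[1][1] acc=0, pass-E 0, pass-S 0
  after 1 — PE[1][2] acc=0, pass-E 0, pass-S 0
  after 2 — PE[0][2] acc=12, pass-E 4, pass-S 3
  after 2 — PE[1][1] acc=15, pass-E 3, pass-S 5
  after 2 — PE[1][2] acc=0, pass-E 0, pass-S 0
  after 3 — PE[0][2] acc=48, pass-E 9, pass-S 4
  after 3 — PE[1][1] acc=35, pass-E 5, pass-S 4
  after 3 — PE[1][2] acc=9, pass-E 3, pass-S 3
  after 4 — PE[0][2] acc=112, pass-E 8, pass-S 8
  after 4 — PE[1][1] acc=47, pass-E 6, pass-S 2
  after 4 — PE[1][2] acc=29, pass-E 5, pass-S 4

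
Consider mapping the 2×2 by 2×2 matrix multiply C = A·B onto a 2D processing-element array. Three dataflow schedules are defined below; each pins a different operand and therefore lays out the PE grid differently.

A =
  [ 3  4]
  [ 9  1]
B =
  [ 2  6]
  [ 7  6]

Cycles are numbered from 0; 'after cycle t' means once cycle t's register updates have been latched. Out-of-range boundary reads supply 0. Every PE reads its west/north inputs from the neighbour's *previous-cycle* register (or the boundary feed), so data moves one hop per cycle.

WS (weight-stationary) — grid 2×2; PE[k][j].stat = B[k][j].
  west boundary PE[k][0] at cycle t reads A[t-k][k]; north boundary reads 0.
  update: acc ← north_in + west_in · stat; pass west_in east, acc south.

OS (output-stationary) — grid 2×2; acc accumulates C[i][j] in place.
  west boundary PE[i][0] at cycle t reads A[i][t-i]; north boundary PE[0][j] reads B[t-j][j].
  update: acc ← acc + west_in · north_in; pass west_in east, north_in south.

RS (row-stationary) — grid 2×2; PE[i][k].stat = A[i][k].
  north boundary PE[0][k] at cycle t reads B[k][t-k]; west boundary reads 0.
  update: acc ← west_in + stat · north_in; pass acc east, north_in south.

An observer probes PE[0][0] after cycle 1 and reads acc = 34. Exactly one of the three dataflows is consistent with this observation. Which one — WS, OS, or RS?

Under WS (2×2), PE[0][0]:
  [0] (0,0) acc=6 (h:3 v:6)
  [1] (0,0) acc=18 (h:9 v:18)
Under OS (2×2), PE[0][0]:
  [0] (0,0) acc=6 (h:3 v:2)
  [1] (0,0) acc=34 (h:4 v:7)
Under RS (2×2), PE[0][0]:
  [0] (0,0) acc=6 (h:6 v:2)
  [1] (0,0) acc=18 (h:18 v:6)

dataflow = OS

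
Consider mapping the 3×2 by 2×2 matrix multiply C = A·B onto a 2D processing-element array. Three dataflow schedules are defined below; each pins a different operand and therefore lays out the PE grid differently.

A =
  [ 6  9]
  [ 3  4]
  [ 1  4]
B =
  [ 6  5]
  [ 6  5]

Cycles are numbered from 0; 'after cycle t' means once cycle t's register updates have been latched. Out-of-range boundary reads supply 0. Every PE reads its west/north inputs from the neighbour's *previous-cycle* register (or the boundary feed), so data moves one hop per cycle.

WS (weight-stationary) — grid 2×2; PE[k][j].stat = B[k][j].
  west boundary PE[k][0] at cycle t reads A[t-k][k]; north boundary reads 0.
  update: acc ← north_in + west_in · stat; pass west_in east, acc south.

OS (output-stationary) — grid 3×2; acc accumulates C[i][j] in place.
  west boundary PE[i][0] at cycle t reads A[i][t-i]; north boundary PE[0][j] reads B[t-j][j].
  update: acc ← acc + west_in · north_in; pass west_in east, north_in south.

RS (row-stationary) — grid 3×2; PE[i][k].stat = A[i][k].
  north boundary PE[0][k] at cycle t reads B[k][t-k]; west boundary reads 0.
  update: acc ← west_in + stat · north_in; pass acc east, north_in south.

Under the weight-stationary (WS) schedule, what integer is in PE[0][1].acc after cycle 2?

WS on a 2×2 grid — tracing PE[0][1] and its feeders:
  c0 r0c0: 36 / 6 / 36
  c0 r0c1: 0 / 0 / 0
  c1 r0c0: 18 / 3 / 18
  c1 r0c1: 30 / 6 / 30
  c2 r0c0: 6 / 1 / 6
  c2 r0c1: 15 / 3 / 15

PE[0][1].acc = 15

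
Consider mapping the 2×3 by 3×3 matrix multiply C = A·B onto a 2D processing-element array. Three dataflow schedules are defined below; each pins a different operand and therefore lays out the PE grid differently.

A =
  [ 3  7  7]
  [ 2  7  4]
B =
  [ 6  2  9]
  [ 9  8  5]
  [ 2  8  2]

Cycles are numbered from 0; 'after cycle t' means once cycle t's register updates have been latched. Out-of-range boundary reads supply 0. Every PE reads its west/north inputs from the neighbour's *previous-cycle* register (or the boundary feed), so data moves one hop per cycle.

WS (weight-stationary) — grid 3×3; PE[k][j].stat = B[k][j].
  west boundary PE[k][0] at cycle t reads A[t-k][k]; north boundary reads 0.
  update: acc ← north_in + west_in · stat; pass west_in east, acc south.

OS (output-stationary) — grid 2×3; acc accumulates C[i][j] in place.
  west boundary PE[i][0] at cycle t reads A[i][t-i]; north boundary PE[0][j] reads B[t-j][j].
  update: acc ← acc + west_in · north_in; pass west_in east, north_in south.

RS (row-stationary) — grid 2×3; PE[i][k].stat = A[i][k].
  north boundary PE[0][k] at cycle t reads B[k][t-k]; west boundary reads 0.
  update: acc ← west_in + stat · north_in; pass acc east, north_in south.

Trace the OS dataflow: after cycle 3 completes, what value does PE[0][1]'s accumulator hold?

PE[0][1].acc = 118

OS 2×3: PE[0][1] cycle-by-cycle (with neighbour feeds):
  @0  [0,0]  acc 18  |  →3  ↓6
  @0  [0,1]  acc 0  |  →0  ↓0
  @1  [0,0]  acc 81  |  →7  ↓9
  @1  [0,1]  acc 6  |  →3  ↓2
  @2  [0,0]  acc 95  |  →7  ↓2
  @2  [0,1]  acc 62  |  →7  ↓8
  @3  [0,0]  acc 95  |  →0  ↓0
  @3  [0,1]  acc 118  |  →7  ↓8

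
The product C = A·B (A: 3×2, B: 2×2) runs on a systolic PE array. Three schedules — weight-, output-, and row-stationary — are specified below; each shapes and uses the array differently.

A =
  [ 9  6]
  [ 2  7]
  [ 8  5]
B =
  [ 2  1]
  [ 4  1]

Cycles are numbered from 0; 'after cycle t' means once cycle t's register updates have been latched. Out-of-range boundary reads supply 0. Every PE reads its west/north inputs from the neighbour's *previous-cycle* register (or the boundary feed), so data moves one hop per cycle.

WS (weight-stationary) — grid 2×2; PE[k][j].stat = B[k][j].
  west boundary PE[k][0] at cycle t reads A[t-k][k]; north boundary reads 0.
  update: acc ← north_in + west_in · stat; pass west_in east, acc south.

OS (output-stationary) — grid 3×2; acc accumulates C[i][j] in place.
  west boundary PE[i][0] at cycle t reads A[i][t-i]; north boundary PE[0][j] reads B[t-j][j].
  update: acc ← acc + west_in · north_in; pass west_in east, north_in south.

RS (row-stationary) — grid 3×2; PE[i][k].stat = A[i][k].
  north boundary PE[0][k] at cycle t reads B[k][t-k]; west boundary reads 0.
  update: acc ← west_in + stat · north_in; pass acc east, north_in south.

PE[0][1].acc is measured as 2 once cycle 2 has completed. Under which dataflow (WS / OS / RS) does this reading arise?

WS [2×2] PE[0][1] across cycles:
  @0  [0,1]  acc 0  |  →0  ↓0
  @1  [0,1]  acc 9  |  →9  ↓9
  @2  [0,1]  acc 2  |  →2  ↓2
OS [3×2] PE[0][1] across cycles:
  @0  [0,1]  acc 0  |  →0  ↓0
  @1  [0,1]  acc 9  |  →9  ↓1
  @2  [0,1]  acc 15  |  →6  ↓1
RS [3×2] PE[0][1] across cycles:
  @0  [0,1]  acc 0  |  →0  ↓0
  @1  [0,1]  acc 42  |  →42  ↓4
  @2  [0,1]  acc 15  |  →15  ↓1

dataflow = WS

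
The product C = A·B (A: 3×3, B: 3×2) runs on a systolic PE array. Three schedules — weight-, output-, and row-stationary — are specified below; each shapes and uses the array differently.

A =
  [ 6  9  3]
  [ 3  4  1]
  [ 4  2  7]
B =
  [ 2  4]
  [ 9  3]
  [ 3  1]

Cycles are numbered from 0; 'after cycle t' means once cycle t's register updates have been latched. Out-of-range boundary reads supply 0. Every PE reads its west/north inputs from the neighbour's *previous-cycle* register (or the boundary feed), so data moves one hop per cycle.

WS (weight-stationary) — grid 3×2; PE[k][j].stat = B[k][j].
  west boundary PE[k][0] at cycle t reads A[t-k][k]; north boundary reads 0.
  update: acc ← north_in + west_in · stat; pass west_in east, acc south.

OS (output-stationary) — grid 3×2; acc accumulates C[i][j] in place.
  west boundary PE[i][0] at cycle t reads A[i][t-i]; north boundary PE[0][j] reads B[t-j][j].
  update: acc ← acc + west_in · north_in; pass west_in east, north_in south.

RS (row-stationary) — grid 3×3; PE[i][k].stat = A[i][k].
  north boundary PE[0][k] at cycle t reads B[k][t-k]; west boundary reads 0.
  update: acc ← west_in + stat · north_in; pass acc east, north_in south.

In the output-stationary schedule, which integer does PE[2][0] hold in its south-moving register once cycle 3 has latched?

register = 9

OS (3×2). Following PE[2][0] plus its west/north inputs:
  @0  [1,0]  acc 0  |  →0  ↓0
  @0  [2,0]  acc 0  |  →0  ↓0
  @1  [1,0]  acc 6  |  →3  ↓2
  @1  [2,0]  acc 0  |  →0  ↓0
  @2  [1,0]  acc 42  |  →4  ↓9
  @2  [2,0]  acc 8  |  →4  ↓2
  @3  [1,0]  acc 45  |  →1  ↓3
  @3  [2,0]  acc 26  |  →2  ↓9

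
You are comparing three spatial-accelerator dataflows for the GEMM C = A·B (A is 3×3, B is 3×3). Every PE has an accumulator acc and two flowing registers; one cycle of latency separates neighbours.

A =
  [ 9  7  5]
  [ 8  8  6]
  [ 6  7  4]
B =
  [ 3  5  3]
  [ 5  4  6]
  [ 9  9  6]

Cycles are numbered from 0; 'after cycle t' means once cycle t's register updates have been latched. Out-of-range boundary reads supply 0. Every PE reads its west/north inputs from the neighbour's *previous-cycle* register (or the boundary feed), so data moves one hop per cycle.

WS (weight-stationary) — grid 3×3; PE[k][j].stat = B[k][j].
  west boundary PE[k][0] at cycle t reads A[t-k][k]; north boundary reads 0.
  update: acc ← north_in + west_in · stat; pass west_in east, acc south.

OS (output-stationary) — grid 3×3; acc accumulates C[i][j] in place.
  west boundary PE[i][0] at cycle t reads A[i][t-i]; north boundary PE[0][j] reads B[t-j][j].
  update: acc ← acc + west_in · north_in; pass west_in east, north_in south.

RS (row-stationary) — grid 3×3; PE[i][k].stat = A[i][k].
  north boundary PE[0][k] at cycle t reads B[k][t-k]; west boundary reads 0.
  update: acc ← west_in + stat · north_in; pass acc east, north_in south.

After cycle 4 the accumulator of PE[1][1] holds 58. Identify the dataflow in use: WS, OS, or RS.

dataflow = WS

WS [3×3] PE[1][1] across cycles:
  [0] (1,1) acc=0 (h:0 v:0)
  [1] (1,1) acc=0 (h:0 v:0)
  [2] (1,1) acc=73 (h:7 v:73)
  [3] (1,1) acc=72 (h:8 v:72)
  [4] (1,1) acc=58 (h:7 v:58)
OS [3×3] PE[1][1] across cycles:
  [0] (1,1) acc=0 (h:0 v:0)
  [1] (1,1) acc=0 (h:0 v:0)
  [2] (1,1) acc=40 (h:8 v:5)
  [3] (1,1) acc=72 (h:8 v:4)
  [4] (1,1) acc=126 (h:6 v:9)
RS [3×3] PE[1][1] across cycles:
  [0] (1,1) acc=0 (h:0 v:0)
  [1] (1,1) acc=0 (h:0 v:0)
  [2] (1,1) acc=64 (h:64 v:5)
  [3] (1,1) acc=72 (h:72 v:4)
  [4] (1,1) acc=72 (h:72 v:6)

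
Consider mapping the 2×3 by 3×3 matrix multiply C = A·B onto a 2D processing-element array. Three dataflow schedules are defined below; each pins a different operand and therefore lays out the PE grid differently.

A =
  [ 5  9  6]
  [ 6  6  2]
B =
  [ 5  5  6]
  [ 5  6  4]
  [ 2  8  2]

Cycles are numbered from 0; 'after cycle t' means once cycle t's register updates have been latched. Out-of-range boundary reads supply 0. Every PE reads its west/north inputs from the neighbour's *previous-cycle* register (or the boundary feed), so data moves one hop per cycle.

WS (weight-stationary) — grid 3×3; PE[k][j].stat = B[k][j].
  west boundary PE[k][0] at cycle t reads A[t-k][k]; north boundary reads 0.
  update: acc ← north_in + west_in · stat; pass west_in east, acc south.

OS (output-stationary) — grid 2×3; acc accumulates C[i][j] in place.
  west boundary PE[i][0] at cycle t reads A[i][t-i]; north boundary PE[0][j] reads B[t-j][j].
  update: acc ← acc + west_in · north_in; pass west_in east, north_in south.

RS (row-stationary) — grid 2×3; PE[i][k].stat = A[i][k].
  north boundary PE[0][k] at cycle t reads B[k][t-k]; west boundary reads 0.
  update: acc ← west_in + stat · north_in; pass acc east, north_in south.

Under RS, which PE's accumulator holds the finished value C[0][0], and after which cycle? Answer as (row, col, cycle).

Under RS, C[0][0] lands at PE[0][2]:
  c0 r0c2: 0 / 0 / 0
  c1 r0c2: 0 / 0 / 0
  c2 r0c2: 82 / 82 / 2

(row, col, cycle) = (0, 2, 2)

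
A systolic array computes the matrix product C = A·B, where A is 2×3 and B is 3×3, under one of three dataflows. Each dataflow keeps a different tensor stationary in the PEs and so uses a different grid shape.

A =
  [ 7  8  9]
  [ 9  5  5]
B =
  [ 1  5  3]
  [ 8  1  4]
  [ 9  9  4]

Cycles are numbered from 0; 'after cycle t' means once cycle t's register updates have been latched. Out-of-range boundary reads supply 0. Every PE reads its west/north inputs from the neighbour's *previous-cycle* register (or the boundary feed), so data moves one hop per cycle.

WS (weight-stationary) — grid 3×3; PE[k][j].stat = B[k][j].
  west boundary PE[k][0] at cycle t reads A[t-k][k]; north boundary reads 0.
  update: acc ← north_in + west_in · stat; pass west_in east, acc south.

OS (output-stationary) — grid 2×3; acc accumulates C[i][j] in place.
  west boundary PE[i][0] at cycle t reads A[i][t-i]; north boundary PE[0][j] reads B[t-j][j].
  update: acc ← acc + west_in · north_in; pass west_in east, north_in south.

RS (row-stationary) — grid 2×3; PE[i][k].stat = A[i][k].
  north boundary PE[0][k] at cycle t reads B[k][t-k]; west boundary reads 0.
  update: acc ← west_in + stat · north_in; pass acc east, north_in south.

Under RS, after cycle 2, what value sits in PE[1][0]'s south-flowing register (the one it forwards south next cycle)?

RS on a 2×3 grid — tracing PE[1][0] and its feeders:
  after 0 — PE[0][0] acc=7, pass-E 7, pass-S 1
  after 0 — PE[1][0] acc=0, pass-E 0, pass-S 0
  after 1 — PE[0][0] acc=35, pass-E 35, pass-S 5
  after 1 — PE[1][0] acc=9, pass-E 9, pass-S 1
  after 2 — PE[0][0] acc=21, pass-E 21, pass-S 3
  after 2 — PE[1][0] acc=45, pass-E 45, pass-S 5

register = 5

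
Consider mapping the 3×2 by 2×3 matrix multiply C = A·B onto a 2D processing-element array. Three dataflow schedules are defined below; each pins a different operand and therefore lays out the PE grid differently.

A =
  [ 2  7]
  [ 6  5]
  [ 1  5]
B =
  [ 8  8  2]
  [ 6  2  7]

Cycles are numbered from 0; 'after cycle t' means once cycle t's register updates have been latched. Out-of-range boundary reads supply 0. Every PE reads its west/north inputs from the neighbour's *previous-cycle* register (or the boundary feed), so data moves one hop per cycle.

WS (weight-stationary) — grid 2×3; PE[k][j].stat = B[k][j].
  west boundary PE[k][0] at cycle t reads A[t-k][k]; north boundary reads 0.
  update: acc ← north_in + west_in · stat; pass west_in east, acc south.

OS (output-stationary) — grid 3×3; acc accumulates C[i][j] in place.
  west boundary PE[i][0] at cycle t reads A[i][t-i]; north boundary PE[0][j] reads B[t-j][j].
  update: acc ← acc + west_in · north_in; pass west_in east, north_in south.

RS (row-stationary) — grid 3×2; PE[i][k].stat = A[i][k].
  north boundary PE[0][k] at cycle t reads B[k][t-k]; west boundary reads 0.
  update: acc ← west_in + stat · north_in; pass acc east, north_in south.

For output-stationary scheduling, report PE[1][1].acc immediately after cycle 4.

OS (3×3). Following PE[1][1] plus its west/north inputs:
  after 0 — PE[0][1] acc=0, pass-E 0, pass-S 0
  after 0 — PE[1][0] acc=0, pass-E 0, pass-S 0
  after 0 — PE[1][1] acc=0, pass-E 0, pass-S 0
  after 1 — PE[0][1] acc=16, pass-E 2, pass-S 8
  after 1 — PE[1][0] acc=48, pass-E 6, pass-S 8
  after 1 — PE[1][1] acc=0, pass-E 0, pass-S 0
  after 2 — PE[0][1] acc=30, pass-E 7, pass-S 2
  after 2 — PE[1][0] acc=78, pass-E 5, pass-S 6
  after 2 — PE[1][1] acc=48, pass-E 6, pass-S 8
  after 3 — PE[0][1] acc=30, pass-E 0, pass-S 0
  after 3 — PE[1][0] acc=78, pass-E 0, pass-S 0
  after 3 — PE[1][1] acc=58, pass-E 5, pass-S 2
  after 4 — PE[0][1] acc=30, pass-E 0, pass-S 0
  after 4 — PE[1][0] acc=78, pass-E 0, pass-S 0
  after 4 — PE[1][1] acc=58, pass-E 0, pass-S 0

PE[1][1].acc = 58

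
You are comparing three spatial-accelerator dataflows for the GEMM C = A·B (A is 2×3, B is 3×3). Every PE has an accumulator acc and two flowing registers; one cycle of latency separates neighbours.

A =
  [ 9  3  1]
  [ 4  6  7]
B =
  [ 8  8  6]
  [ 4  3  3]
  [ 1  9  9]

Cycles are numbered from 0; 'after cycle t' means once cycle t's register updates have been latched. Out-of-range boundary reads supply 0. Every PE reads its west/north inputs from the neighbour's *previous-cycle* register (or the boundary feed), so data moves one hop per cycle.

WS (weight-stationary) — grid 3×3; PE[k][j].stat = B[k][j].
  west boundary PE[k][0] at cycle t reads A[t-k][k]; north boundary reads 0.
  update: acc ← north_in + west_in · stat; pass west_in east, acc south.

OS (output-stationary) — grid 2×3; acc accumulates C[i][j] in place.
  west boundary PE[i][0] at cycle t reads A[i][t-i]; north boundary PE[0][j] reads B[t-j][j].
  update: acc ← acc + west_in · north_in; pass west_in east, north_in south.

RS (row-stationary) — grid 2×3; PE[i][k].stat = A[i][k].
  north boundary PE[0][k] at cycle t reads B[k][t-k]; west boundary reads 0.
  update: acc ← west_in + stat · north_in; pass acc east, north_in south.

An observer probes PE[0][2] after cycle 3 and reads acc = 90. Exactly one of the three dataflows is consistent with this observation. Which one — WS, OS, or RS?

WS (3×3 grid), PE[0][2]:
  step 0 · PE0,2: acc=0; fwd→0 fwd↓0
  step 1 · PE0,2: acc=0; fwd→0 fwd↓0
  step 2 · PE0,2: acc=54; fwd→9 fwd↓54
  step 3 · PE0,2: acc=24; fwd→4 fwd↓24
OS (2×3 grid), PE[0][2]:
  step 0 · PE0,2: acc=0; fwd→0 fwd↓0
  step 1 · PE0,2: acc=0; fwd→0 fwd↓0
  step 2 · PE0,2: acc=54; fwd→9 fwd↓6
  step 3 · PE0,2: acc=63; fwd→3 fwd↓3
RS (2×3 grid), PE[0][2]:
  step 0 · PE0,2: acc=0; fwd→0 fwd↓0
  step 1 · PE0,2: acc=0; fwd→0 fwd↓0
  step 2 · PE0,2: acc=85; fwd→85 fwd↓1
  step 3 · PE0,2: acc=90; fwd→90 fwd↓9

dataflow = RS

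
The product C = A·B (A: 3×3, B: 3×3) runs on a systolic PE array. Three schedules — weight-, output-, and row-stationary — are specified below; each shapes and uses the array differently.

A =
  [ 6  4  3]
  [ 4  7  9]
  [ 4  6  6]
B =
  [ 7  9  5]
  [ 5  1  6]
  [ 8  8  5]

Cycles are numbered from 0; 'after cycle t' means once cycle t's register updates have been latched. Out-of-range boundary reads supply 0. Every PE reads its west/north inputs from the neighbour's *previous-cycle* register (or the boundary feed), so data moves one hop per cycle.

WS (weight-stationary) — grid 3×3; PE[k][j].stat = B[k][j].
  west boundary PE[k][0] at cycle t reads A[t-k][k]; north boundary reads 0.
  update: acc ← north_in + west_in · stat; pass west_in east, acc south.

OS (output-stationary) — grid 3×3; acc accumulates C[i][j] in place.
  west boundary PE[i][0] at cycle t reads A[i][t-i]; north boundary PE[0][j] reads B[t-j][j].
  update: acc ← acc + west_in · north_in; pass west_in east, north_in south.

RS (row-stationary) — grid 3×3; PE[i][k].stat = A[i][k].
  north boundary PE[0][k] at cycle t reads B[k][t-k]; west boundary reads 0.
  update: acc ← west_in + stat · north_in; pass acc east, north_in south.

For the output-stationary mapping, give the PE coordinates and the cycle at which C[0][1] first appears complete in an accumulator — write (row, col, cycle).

OS — PE[0][1] is where C[0][1] collects:
  cycle 0: PE[0][1] → acc 0, east 0, south 0
  cycle 1: PE[0][1] → acc 54, east 6, south 9
  cycle 2: PE[0][1] → acc 58, east 4, south 1
  cycle 3: PE[0][1] → acc 82, east 3, south 8

(row, col, cycle) = (0, 1, 3)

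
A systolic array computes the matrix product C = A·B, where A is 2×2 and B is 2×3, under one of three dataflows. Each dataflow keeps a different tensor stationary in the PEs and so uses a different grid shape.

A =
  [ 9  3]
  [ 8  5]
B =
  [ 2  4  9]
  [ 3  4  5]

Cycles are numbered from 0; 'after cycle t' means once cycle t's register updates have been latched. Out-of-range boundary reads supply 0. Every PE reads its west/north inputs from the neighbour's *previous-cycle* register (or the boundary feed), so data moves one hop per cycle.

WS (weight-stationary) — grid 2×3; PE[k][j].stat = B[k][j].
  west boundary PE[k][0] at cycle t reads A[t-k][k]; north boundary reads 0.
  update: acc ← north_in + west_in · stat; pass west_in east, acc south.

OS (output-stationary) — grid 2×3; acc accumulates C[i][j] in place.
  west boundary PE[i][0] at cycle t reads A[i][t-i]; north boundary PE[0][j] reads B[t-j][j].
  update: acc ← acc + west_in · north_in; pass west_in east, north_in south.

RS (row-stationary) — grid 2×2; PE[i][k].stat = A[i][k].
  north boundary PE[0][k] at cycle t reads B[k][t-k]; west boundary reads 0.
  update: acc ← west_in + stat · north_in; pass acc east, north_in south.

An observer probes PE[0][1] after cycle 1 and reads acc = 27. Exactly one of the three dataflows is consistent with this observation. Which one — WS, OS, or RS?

dataflow = RS

WS (2×3 grid), PE[0][1]:
  cycle 0: PE[0][1] → acc 0, east 0, south 0
  cycle 1: PE[0][1] → acc 36, east 9, south 36
OS (2×3 grid), PE[0][1]:
  cycle 0: PE[0][1] → acc 0, east 0, south 0
  cycle 1: PE[0][1] → acc 36, east 9, south 4
RS (2×2 grid), PE[0][1]:
  cycle 0: PE[0][1] → acc 0, east 0, south 0
  cycle 1: PE[0][1] → acc 27, east 27, south 3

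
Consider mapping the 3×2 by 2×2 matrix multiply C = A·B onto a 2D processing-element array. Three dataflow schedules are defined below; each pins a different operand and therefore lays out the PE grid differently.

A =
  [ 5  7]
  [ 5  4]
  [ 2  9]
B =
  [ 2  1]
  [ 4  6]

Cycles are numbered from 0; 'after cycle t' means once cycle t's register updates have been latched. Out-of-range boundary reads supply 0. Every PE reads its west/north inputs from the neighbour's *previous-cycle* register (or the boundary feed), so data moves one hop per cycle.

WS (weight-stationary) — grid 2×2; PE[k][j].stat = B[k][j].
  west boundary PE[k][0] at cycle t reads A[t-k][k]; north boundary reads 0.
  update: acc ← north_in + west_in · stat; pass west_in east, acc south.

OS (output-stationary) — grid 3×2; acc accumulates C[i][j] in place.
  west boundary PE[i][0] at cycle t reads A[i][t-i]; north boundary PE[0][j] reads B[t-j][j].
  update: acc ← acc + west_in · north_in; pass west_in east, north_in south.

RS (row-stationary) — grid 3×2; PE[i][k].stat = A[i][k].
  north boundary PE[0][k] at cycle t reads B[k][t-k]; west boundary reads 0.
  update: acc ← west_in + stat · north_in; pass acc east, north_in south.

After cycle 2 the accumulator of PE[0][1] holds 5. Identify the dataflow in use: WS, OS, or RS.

WS [2×2] PE[0][1] across cycles:
  c0 r0c1: 0 / 0 / 0
  c1 r0c1: 5 / 5 / 5
  c2 r0c1: 5 / 5 / 5
OS [3×2] PE[0][1] across cycles:
  c0 r0c1: 0 / 0 / 0
  c1 r0c1: 5 / 5 / 1
  c2 r0c1: 47 / 7 / 6
RS [3×2] PE[0][1] across cycles:
  c0 r0c1: 0 / 0 / 0
  c1 r0c1: 38 / 38 / 4
  c2 r0c1: 47 / 47 / 6

dataflow = WS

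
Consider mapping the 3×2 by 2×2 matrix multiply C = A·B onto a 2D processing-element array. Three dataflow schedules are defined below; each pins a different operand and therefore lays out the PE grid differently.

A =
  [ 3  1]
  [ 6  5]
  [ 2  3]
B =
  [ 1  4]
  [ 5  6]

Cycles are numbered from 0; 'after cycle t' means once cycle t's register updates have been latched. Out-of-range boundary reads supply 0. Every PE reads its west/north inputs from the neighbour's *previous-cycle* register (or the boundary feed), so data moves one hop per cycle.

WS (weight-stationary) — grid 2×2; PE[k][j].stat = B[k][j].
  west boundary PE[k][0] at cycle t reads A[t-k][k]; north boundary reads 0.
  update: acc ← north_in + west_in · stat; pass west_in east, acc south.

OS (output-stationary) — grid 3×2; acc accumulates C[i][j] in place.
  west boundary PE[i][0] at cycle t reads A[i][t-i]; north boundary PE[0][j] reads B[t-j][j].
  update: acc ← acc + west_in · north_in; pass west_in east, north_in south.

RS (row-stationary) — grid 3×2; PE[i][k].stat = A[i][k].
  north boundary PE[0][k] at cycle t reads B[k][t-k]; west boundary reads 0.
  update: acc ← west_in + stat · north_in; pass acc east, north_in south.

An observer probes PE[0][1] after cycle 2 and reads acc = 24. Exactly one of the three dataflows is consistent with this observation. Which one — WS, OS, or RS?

WS [2×2] PE[0][1] across cycles:
  step 0 · PE0,1: acc=0; fwd→0 fwd↓0
  step 1 · PE0,1: acc=12; fwd→3 fwd↓12
  step 2 · PE0,1: acc=24; fwd→6 fwd↓24
OS [3×2] PE[0][1] across cycles:
  step 0 · PE0,1: acc=0; fwd→0 fwd↓0
  step 1 · PE0,1: acc=12; fwd→3 fwd↓4
  step 2 · PE0,1: acc=18; fwd→1 fwd↓6
RS [3×2] PE[0][1] across cycles:
  step 0 · PE0,1: acc=0; fwd→0 fwd↓0
  step 1 · PE0,1: acc=8; fwd→8 fwd↓5
  step 2 · PE0,1: acc=18; fwd→18 fwd↓6

dataflow = WS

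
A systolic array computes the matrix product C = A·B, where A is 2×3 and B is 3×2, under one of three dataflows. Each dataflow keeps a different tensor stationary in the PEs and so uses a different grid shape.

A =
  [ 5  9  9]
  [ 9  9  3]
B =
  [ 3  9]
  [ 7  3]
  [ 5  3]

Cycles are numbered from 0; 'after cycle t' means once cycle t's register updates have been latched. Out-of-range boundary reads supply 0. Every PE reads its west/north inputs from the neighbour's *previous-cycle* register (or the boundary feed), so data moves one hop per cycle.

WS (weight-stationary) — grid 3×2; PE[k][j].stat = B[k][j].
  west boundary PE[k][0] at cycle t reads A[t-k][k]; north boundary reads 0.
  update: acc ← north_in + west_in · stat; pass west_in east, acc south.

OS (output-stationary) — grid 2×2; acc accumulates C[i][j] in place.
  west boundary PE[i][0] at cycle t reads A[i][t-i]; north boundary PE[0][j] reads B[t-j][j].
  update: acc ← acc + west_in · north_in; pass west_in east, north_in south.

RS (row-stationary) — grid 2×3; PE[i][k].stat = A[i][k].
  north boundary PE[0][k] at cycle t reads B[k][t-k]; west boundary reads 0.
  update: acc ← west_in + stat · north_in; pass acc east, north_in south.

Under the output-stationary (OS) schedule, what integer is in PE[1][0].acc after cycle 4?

OS 2×2: PE[1][0] cycle-by-cycle (with neighbour feeds):
  @0  [0,0]  acc 15  |  →5  ↓3
  @0  [1,0]  acc 0  |  →0  ↓0
  @1  [0,0]  acc 78  |  →9  ↓7
  @1  [1,0]  acc 27  |  →9  ↓3
  @2  [0,0]  acc 123  |  →9  ↓5
  @2  [1,0]  acc 90  |  →9  ↓7
  @3  [0,0]  acc 123  |  →0  ↓0
  @3  [1,0]  acc 105  |  →3  ↓5
  @4  [0,0]  acc 123  |  →0  ↓0
  @4  [1,0]  acc 105  |  →0  ↓0

PE[1][0].acc = 105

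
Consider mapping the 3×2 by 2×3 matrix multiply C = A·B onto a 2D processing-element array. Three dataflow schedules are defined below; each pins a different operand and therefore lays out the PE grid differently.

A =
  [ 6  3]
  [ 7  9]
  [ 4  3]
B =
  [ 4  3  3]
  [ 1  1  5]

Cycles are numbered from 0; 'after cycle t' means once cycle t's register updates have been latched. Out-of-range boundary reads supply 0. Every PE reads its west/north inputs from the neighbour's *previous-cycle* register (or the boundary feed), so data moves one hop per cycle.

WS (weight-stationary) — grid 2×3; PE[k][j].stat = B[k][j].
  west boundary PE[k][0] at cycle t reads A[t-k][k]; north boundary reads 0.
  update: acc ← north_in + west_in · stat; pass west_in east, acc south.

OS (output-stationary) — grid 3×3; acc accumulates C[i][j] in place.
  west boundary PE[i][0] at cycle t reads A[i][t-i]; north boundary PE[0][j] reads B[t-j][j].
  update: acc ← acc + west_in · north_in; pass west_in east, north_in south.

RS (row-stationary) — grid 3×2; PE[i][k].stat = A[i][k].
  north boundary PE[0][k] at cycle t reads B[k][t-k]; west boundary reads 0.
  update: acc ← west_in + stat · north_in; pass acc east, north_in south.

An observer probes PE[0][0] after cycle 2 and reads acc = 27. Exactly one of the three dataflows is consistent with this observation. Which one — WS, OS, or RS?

Under WS (2×3), PE[0][0]:
  c0 r0c0: 24 / 6 / 24
  c1 r0c0: 28 / 7 / 28
  c2 r0c0: 16 / 4 / 16
Under OS (3×3), PE[0][0]:
  c0 r0c0: 24 / 6 / 4
  c1 r0c0: 27 / 3 / 1
  c2 r0c0: 27 / 0 / 0
Under RS (3×2), PE[0][0]:
  c0 r0c0: 24 / 24 / 4
  c1 r0c0: 18 / 18 / 3
  c2 r0c0: 18 / 18 / 3

dataflow = OS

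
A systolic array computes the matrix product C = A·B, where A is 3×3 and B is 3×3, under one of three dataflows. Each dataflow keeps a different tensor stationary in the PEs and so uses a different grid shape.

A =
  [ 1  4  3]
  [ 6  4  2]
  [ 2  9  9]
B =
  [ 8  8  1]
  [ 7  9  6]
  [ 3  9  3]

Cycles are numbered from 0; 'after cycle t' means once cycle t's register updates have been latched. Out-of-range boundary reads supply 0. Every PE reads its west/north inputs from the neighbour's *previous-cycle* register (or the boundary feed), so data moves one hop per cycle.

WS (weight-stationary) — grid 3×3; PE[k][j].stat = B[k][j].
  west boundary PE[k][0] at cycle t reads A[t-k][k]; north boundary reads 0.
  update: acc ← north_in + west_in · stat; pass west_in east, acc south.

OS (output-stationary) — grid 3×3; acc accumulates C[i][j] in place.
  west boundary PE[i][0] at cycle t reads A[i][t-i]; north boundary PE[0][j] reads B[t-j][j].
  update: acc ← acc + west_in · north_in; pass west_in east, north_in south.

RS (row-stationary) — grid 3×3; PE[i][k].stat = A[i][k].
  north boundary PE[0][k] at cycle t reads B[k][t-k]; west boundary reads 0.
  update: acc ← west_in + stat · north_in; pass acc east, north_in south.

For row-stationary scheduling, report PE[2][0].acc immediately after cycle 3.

RS (3×3). Following PE[2][0] plus its west/north inputs:
  after 0 — PE[1][0] acc=0, pass-E 0, pass-S 0
  after 0 — PE[2][0] acc=0, pass-E 0, pass-S 0
  after 1 — PE[1][0] acc=48, pass-E 48, pass-S 8
  after 1 — PE[2][0] acc=0, pass-E 0, pass-S 0
  after 2 — PE[1][0] acc=48, pass-E 48, pass-S 8
  after 2 — PE[2][0] acc=16, pass-E 16, pass-S 8
  after 3 — PE[1][0] acc=6, pass-E 6, pass-S 1
  after 3 — PE[2][0] acc=16, pass-E 16, pass-S 8

PE[2][0].acc = 16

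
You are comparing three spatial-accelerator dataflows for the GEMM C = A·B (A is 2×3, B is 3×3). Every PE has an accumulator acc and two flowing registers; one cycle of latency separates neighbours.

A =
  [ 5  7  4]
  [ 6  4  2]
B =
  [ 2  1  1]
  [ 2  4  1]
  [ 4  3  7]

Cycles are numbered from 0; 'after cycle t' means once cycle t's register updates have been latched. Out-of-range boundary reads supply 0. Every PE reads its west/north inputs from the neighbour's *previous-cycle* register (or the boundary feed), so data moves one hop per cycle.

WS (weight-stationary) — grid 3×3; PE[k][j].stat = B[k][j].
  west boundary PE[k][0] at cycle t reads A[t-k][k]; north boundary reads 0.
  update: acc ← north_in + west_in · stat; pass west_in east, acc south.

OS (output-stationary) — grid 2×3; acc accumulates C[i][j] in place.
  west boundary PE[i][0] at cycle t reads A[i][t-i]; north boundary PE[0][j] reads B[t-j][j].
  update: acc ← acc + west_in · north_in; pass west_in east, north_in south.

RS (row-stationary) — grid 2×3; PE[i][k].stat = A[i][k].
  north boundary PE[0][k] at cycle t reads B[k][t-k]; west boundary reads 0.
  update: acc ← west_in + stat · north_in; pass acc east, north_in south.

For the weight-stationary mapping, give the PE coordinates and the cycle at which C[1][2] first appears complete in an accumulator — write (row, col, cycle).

WS — PE[2][2] is where C[1][2] collects:
  @0  [2,2]  acc 0  |  →0  ↓0
  @1  [2,2]  acc 0  |  →0  ↓0
  @2  [2,2]  acc 0  |  →0  ↓0
  @3  [2,2]  acc 0  |  →0  ↓0
  @4  [2,2]  acc 40  |  →4  ↓40
  @5  [2,2]  acc 24  |  →2  ↓24

(row, col, cycle) = (2, 2, 5)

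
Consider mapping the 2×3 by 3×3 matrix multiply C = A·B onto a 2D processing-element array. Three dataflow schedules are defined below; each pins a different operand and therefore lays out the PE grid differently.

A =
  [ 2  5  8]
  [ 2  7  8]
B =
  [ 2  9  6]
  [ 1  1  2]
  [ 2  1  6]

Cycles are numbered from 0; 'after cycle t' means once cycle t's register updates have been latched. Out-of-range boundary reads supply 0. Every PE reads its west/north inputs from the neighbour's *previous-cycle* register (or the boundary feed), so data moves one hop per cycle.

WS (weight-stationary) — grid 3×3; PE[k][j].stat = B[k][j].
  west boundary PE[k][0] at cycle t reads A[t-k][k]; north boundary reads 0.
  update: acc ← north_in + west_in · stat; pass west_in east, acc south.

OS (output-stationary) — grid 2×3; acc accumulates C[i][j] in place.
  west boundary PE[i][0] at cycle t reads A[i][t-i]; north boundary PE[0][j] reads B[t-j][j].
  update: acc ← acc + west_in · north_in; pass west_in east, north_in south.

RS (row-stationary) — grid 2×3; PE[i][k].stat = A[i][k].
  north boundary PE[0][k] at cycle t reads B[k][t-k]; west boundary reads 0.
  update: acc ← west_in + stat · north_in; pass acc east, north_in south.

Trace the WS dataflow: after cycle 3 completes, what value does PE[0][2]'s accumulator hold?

WS 3×3: PE[0][2] cycle-by-cycle (with neighbour feeds):
  step 0 · PE0,1: acc=0; fwd→0 fwd↓0
  step 0 · PE0,2: acc=0; fwd→0 fwd↓0
  step 1 · PE0,1: acc=18; fwd→2 fwd↓18
  step 1 · PE0,2: acc=0; fwd→0 fwd↓0
  step 2 · PE0,1: acc=18; fwd→2 fwd↓18
  step 2 · PE0,2: acc=12; fwd→2 fwd↓12
  step 3 · PE0,1: acc=0; fwd→0 fwd↓0
  step 3 · PE0,2: acc=12; fwd→2 fwd↓12

PE[0][2].acc = 12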